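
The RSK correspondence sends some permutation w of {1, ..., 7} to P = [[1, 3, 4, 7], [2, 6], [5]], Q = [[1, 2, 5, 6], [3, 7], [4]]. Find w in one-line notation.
Reverse RSK: for i = n, n-1, ..., 1, locate i in Q, remove the corresponding corner cell from P, and reverse-bump its entry up through P; the value ejected from row 1 is w(i).

So w = 2 5 3 1 6 7 4.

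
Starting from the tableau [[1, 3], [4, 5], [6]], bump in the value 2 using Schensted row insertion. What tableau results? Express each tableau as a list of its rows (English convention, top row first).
[[1, 2], [3, 5], [4], [6]]

In row 1, 2 replaces 3 (the leftmost entry greater than 2); 3 is bumped to row 2. In row 2, 3 replaces 4 (the leftmost entry greater than 3); 4 is bumped to row 3. In row 3, 4 replaces 6 (the leftmost entry greater than 4); 6 is bumped to row 4. 6 starts a new row 4. The new tableau is [[1, 2], [3, 5], [4], [6]].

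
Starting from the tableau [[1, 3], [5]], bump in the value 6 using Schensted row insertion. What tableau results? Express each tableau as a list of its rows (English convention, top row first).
6 is larger than every entry of row 1, so it is appended to row 1. The new tableau is [[1, 3, 6], [5]].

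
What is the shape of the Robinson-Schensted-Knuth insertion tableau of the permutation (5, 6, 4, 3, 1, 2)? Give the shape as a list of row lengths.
Row-insert each entry into an empty tableau.

After inserting 5: P = [[5]].
After inserting 6: P = [[5, 6]].
After inserting 4: P = [[4, 6], [5]].
After inserting 3: P = [[3, 6], [4], [5]].
After inserting 1: P = [[1, 6], [3], [4], [5]].
After inserting 2: P = [[1, 2], [3, 6], [4], [5]].

The final insertion tableau P = [[1, 2], [3, 6], [4], [5]] has shape [2, 2, 1, 1].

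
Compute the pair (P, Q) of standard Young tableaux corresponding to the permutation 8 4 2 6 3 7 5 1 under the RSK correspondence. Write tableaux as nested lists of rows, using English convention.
Insert each entry of the permutation into P by Schensted row insertion, recording in Q the position of each new cell.

Insert 8: appended to row 1. P = [[8]].
Insert 4: 4 bumps 8 from row 1; 8 starts row 2. P = [[4], [8]].
Insert 2: 2 bumps 4 from row 1; 4 bumps 8 from row 2; 8 starts row 3. P = [[2], [4], [8]].
Insert 6: appended to row 1. P = [[2, 6], [4], [8]].
Insert 3: 3 bumps 6 from row 1; 6 appends to row 2. P = [[2, 3], [4, 6], [8]].
Insert 7: appended to row 1. P = [[2, 3, 7], [4, 6], [8]].
Insert 5: 5 bumps 7 from row 1; 7 appends to row 2. P = [[2, 3, 5], [4, 6, 7], [8]].
Insert 1: 1 bumps 2 from row 1; 2 bumps 4 from row 2; 4 bumps 8 from row 3; 8 starts row 4. P = [[1, 3, 5], [2, 6, 7], [4], [8]].

So P = [[1, 3, 5], [2, 6, 7], [4], [8]], Q = [[1, 4, 6], [2, 5, 7], [3], [8]].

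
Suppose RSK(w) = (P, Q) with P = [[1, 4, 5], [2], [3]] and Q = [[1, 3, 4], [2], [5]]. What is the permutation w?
3 2 4 5 1

Reverse the RSK construction: for i from n down to 1, find the cell of Q containing i, remove the entry at that cell from P, and reverse-bump it up through P; the value ejected from row 1 is w(i).

Step i=5: Q has 5 at row 3, column 1; remove 3 from row 3 of P and reverse-bump: 3 enters row 2 and ejects 2; 2 enters row 1 and ejects 1. So w(5) = 1. P is now [[2, 4, 5], [3]].
Step i=4: Q has 4 at row 1, column 3; remove that cell from P, ejecting 5. So w(4) = 5. P is now [[2, 4], [3]].
Step i=3: Q has 3 at row 1, column 2; remove that cell from P, ejecting 4. So w(3) = 4. P is now [[2], [3]].
Step i=2: Q has 2 at row 2, column 1; remove 3 from row 2 of P and reverse-bump: 3 enters row 1 and ejects 2. So w(2) = 2. P is now [[3]].
Step i=1: Q has 1 at row 1, column 1; remove that cell from P, ejecting 3. So w(1) = 3. P is now [].

So w = 3 2 4 5 1.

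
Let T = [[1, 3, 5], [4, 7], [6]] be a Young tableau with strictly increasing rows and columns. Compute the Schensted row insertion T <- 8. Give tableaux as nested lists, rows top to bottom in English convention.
8 is larger than every entry of row 1, so it is appended to row 1. The new tableau is [[1, 3, 5, 8], [4, 7], [6]].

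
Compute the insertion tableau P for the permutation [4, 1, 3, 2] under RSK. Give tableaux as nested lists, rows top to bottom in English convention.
Insert 4: appended to row 1. P = [[4]].
Insert 1: 1 bumps 4 from row 1; 4 starts row 2. P = [[1], [4]].
Insert 3: appended to row 1. P = [[1, 3], [4]].
Insert 2: 2 bumps 3 from row 1; 3 bumps 4 from row 2; 4 starts row 3. P = [[1, 2], [3], [4]].

So P = [[1, 2], [3], [4]].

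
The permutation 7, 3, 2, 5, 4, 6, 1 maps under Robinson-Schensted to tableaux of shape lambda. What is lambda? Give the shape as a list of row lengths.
Row-insert each entry into an empty tableau.

After inserting 7: P = [[7]].
After inserting 3: P = [[3], [7]].
After inserting 2: P = [[2], [3], [7]].
After inserting 5: P = [[2, 5], [3], [7]].
After inserting 4: P = [[2, 4], [3, 5], [7]].
After inserting 6: P = [[2, 4, 6], [3, 5], [7]].
After inserting 1: P = [[1, 4, 6], [2, 5], [3], [7]].

The final insertion tableau P = [[1, 4, 6], [2, 5], [3], [7]] has shape [3, 2, 1, 1].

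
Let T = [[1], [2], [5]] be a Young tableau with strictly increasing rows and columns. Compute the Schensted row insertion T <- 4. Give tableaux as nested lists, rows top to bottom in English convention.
[[1, 4], [2], [5]]

4 is larger than every entry of row 1, so it is appended to row 1. The new tableau is [[1, 4], [2], [5]].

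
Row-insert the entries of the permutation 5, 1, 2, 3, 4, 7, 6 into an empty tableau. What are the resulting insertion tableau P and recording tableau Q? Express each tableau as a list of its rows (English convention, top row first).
P = [[1, 2, 3, 4, 6], [5, 7]], Q = [[1, 3, 4, 5, 6], [2, 7]]

Insert each entry of the permutation into P by Schensted row insertion, recording in Q the position of each new cell.

Insert 5: appended to row 1. P = [[5]].
Insert 1: 1 bumps 5 from row 1; 5 starts row 2. P = [[1], [5]].
Insert 2: appended to row 1. P = [[1, 2], [5]].
Insert 3: appended to row 1. P = [[1, 2, 3], [5]].
Insert 4: appended to row 1. P = [[1, 2, 3, 4], [5]].
Insert 7: appended to row 1. P = [[1, 2, 3, 4, 7], [5]].
Insert 6: 6 bumps 7 from row 1; 7 appends to row 2. P = [[1, 2, 3, 4, 6], [5, 7]].

So P = [[1, 2, 3, 4, 6], [5, 7]], Q = [[1, 3, 4, 5, 6], [2, 7]].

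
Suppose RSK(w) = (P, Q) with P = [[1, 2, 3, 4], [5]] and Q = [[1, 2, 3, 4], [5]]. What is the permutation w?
1 2 3 5 4

Reverse the RSK construction: for i from n down to 1, find the cell of Q containing i, remove the entry at that cell from P, and reverse-bump it up through P; the value ejected from row 1 is w(i).

Step i=5: Q has 5 at row 2, column 1; remove 5 from row 2 of P and reverse-bump: 5 enters row 1 and ejects 4. So w(5) = 4. P is now [[1, 2, 3, 5]].
Step i=4: Q has 4 at row 1, column 4; remove that cell from P, ejecting 5. So w(4) = 5. P is now [[1, 2, 3]].
Step i=3: Q has 3 at row 1, column 3; remove that cell from P, ejecting 3. So w(3) = 3. P is now [[1, 2]].
Step i=2: Q has 2 at row 1, column 2; remove that cell from P, ejecting 2. So w(2) = 2. P is now [[1]].
Step i=1: Q has 1 at row 1, column 1; remove that cell from P, ejecting 1. So w(1) = 1. P is now [].

So w = 1 2 3 5 4.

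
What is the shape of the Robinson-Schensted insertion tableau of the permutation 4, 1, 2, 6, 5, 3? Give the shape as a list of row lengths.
Row-insert each entry into an empty tableau.

After inserting 4: P = [[4]].
After inserting 1: P = [[1], [4]].
After inserting 2: P = [[1, 2], [4]].
After inserting 6: P = [[1, 2, 6], [4]].
After inserting 5: P = [[1, 2, 5], [4, 6]].
After inserting 3: P = [[1, 2, 3], [4, 5], [6]].

The final insertion tableau P = [[1, 2, 3], [4, 5], [6]] has shape [3, 2, 1].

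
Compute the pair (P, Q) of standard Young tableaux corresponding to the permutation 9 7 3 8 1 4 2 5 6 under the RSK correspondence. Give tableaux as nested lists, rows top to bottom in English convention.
P = [[1, 2, 5, 6], [3, 4], [7, 8], [9]], Q = [[1, 4, 8, 9], [2, 6], [3, 7], [5]]

Insert each entry of the permutation into P by Schensted row insertion, recording in Q the position of each new cell.

Insert 9: appended to row 1. P = [[9]].
Insert 7: 7 bumps 9 from row 1; 9 starts row 2. P = [[7], [9]].
Insert 3: 3 bumps 7 from row 1; 7 bumps 9 from row 2; 9 starts row 3. P = [[3], [7], [9]].
Insert 8: appended to row 1. P = [[3, 8], [7], [9]].
Insert 1: 1 bumps 3 from row 1; 3 bumps 7 from row 2; 7 bumps 9 from row 3; 9 starts row 4. P = [[1, 8], [3], [7], [9]].
Insert 4: 4 bumps 8 from row 1; 8 appends to row 2. P = [[1, 4], [3, 8], [7], [9]].
Insert 2: 2 bumps 4 from row 1; 4 bumps 8 from row 2; 8 appends to row 3. P = [[1, 2], [3, 4], [7, 8], [9]].
Insert 5: appended to row 1. P = [[1, 2, 5], [3, 4], [7, 8], [9]].
Insert 6: appended to row 1. P = [[1, 2, 5, 6], [3, 4], [7, 8], [9]].

So P = [[1, 2, 5, 6], [3, 4], [7, 8], [9]], Q = [[1, 4, 8, 9], [2, 6], [3, 7], [5]].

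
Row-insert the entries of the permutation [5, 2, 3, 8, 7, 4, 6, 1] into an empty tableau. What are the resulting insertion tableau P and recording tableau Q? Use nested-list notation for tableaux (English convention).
Insert each entry of the permutation into P by Schensted row insertion, recording in Q the position of each new cell.

Insert 5: appended to row 1. P = [[5]].
Insert 2: 2 bumps 5 from row 1; 5 starts row 2. P = [[2], [5]].
Insert 3: appended to row 1. P = [[2, 3], [5]].
Insert 8: appended to row 1. P = [[2, 3, 8], [5]].
Insert 7: 7 bumps 8 from row 1; 8 appends to row 2. P = [[2, 3, 7], [5, 8]].
Insert 4: 4 bumps 7 from row 1; 7 bumps 8 from row 2; 8 starts row 3. P = [[2, 3, 4], [5, 7], [8]].
Insert 6: appended to row 1. P = [[2, 3, 4, 6], [5, 7], [8]].
Insert 1: 1 bumps 2 from row 1; 2 bumps 5 from row 2; 5 bumps 8 from row 3; 8 starts row 4. P = [[1, 3, 4, 6], [2, 7], [5], [8]].

So P = [[1, 3, 4, 6], [2, 7], [5], [8]], Q = [[1, 3, 4, 7], [2, 5], [6], [8]].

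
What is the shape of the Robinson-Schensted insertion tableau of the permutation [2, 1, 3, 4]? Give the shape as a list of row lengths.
Row-insert each entry into an empty tableau.

After inserting 2: P = [[2]].
After inserting 1: P = [[1], [2]].
After inserting 3: P = [[1, 3], [2]].
After inserting 4: P = [[1, 3, 4], [2]].

The final insertion tableau P = [[1, 3, 4], [2]] has shape [3, 1].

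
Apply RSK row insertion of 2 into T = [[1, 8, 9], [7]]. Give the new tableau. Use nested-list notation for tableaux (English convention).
[[1, 2, 9], [7, 8]]

In row 1, 2 replaces 8 (the leftmost entry greater than 2); 8 is bumped to row 2. 8 is appended to row 2. The new tableau is [[1, 2, 9], [7, 8]].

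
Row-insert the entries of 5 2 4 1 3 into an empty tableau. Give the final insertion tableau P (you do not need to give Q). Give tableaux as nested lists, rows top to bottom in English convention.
P = [[1, 3], [2, 4], [5]]

Insert 5: appended to row 1. P = [[5]].
Insert 2: 2 bumps 5 from row 1; 5 starts row 2. P = [[2], [5]].
Insert 4: appended to row 1. P = [[2, 4], [5]].
Insert 1: 1 bumps 2 from row 1; 2 bumps 5 from row 2; 5 starts row 3. P = [[1, 4], [2], [5]].
Insert 3: 3 bumps 4 from row 1; 4 appends to row 2. P = [[1, 3], [2, 4], [5]].

So P = [[1, 3], [2, 4], [5]].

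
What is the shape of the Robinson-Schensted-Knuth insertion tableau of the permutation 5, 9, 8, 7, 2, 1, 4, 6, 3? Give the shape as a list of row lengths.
[3, 2, 2, 1, 1]

Row-insert each entry into an empty tableau.

After inserting 5: P = [[5]].
After inserting 9: P = [[5, 9]].
After inserting 8: P = [[5, 8], [9]].
After inserting 7: P = [[5, 7], [8], [9]].
After inserting 2: P = [[2, 7], [5], [8], [9]].
After inserting 1: P = [[1, 7], [2], [5], [8], [9]].
After inserting 4: P = [[1, 4], [2, 7], [5], [8], [9]].
After inserting 6: P = [[1, 4, 6], [2, 7], [5], [8], [9]].
After inserting 3: P = [[1, 3, 6], [2, 4], [5, 7], [8], [9]].

The final insertion tableau P = [[1, 3, 6], [2, 4], [5, 7], [8], [9]] has shape [3, 2, 2, 1, 1].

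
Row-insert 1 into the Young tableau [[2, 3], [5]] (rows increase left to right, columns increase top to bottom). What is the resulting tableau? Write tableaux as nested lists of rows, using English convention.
[[1, 3], [2], [5]]

In row 1, 1 replaces 2 (the leftmost entry greater than 1); 2 is bumped to row 2. In row 2, 2 replaces 5 (the leftmost entry greater than 2); 5 is bumped to row 3. 5 starts a new row 3. The new tableau is [[1, 3], [2], [5]].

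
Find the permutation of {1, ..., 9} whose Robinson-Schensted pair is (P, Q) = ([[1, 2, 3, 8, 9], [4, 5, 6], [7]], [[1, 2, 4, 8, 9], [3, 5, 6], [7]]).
Reverse the RSK construction: for i from n down to 1, find the cell of Q containing i, remove the entry at that cell from P, and reverse-bump it up through P; the value ejected from row 1 is w(i).

Step i=9: Q has 9 at row 1, column 5; remove that cell from P, ejecting 9. So w(9) = 9. P is now [[1, 2, 3, 8], [4, 5, 6], [7]].
Step i=8: Q has 8 at row 1, column 4; remove that cell from P, ejecting 8. So w(8) = 8. P is now [[1, 2, 3], [4, 5, 6], [7]].
Step i=7: Q has 7 at row 3, column 1; remove 7 from row 3 of P and reverse-bump: 7 enters row 2 and ejects 6; 6 enters row 1 and ejects 3. So w(7) = 3. P is now [[1, 2, 6], [4, 5, 7]].
Step i=6: Q has 6 at row 2, column 3; remove 7 from row 2 of P and reverse-bump: 7 enters row 1 and ejects 6. So w(6) = 6. P is now [[1, 2, 7], [4, 5]].
Step i=5: Q has 5 at row 2, column 2; remove 5 from row 2 of P and reverse-bump: 5 enters row 1 and ejects 2. So w(5) = 2. P is now [[1, 5, 7], [4]].
Step i=4: Q has 4 at row 1, column 3; remove that cell from P, ejecting 7. So w(4) = 7. P is now [[1, 5], [4]].
Step i=3: Q has 3 at row 2, column 1; remove 4 from row 2 of P and reverse-bump: 4 enters row 1 and ejects 1. So w(3) = 1. P is now [[4, 5]].
Step i=2: Q has 2 at row 1, column 2; remove that cell from P, ejecting 5. So w(2) = 5. P is now [[4]].
Step i=1: Q has 1 at row 1, column 1; remove that cell from P, ejecting 4. So w(1) = 4. P is now [].

So w = 4 5 1 7 2 6 3 8 9.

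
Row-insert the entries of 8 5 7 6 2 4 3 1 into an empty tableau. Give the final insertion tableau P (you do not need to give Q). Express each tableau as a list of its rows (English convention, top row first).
Insert 8: appended to row 1. P = [[8]].
Insert 5: 5 bumps 8 from row 1; 8 starts row 2. P = [[5], [8]].
Insert 7: appended to row 1. P = [[5, 7], [8]].
Insert 6: 6 bumps 7 from row 1; 7 bumps 8 from row 2; 8 starts row 3. P = [[5, 6], [7], [8]].
Insert 2: 2 bumps 5 from row 1; 5 bumps 7 from row 2; 7 bumps 8 from row 3; 8 starts row 4. P = [[2, 6], [5], [7], [8]].
Insert 4: 4 bumps 6 from row 1; 6 appends to row 2. P = [[2, 4], [5, 6], [7], [8]].
Insert 3: 3 bumps 4 from row 1; 4 bumps 5 from row 2; 5 bumps 7 from row 3; 7 bumps 8 from row 4; 8 starts row 5. P = [[2, 3], [4, 6], [5], [7], [8]].
Insert 1: 1 bumps 2 from row 1; 2 bumps 4 from row 2; 4 bumps 5 from row 3; 5 bumps 7 from row 4; 7 bumps 8 from row 5; 8 starts row 6. P = [[1, 3], [2, 6], [4], [5], [7], [8]].

So P = [[1, 3], [2, 6], [4], [5], [7], [8]].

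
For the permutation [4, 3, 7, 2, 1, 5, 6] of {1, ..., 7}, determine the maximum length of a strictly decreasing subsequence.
4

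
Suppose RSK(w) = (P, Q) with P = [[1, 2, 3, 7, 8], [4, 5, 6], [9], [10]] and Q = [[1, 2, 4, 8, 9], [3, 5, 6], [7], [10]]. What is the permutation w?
4 5 1 10 2 9 6 7 8 3

Reverse the RSK construction: for i from n down to 1, find the cell of Q containing i, remove the entry at that cell from P, and reverse-bump it up through P; the value ejected from row 1 is w(i).

Step i=10: Q has 10 at row 4, column 1; remove 10 from row 4 of P and reverse-bump: 10 enters row 3 and ejects 9; 9 enters row 2 and ejects 6; 6 enters row 1 and ejects 3. So w(10) = 3. P is now [[1, 2, 6, 7, 8], [4, 5, 9], [10]].
Step i=9: Q has 9 at row 1, column 5; remove that cell from P, ejecting 8. So w(9) = 8. P is now [[1, 2, 6, 7], [4, 5, 9], [10]].
Step i=8: Q has 8 at row 1, column 4; remove that cell from P, ejecting 7. So w(8) = 7. P is now [[1, 2, 6], [4, 5, 9], [10]].
Step i=7: Q has 7 at row 3, column 1; remove 10 from row 3 of P and reverse-bump: 10 enters row 2 and ejects 9; 9 enters row 1 and ejects 6. So w(7) = 6. P is now [[1, 2, 9], [4, 5, 10]].
Step i=6: Q has 6 at row 2, column 3; remove 10 from row 2 of P and reverse-bump: 10 enters row 1 and ejects 9. So w(6) = 9. P is now [[1, 2, 10], [4, 5]].
Step i=5: Q has 5 at row 2, column 2; remove 5 from row 2 of P and reverse-bump: 5 enters row 1 and ejects 2. So w(5) = 2. P is now [[1, 5, 10], [4]].
Step i=4: Q has 4 at row 1, column 3; remove that cell from P, ejecting 10. So w(4) = 10. P is now [[1, 5], [4]].
Step i=3: Q has 3 at row 2, column 1; remove 4 from row 2 of P and reverse-bump: 4 enters row 1 and ejects 1. So w(3) = 1. P is now [[4, 5]].
Step i=2: Q has 2 at row 1, column 2; remove that cell from P, ejecting 5. So w(2) = 5. P is now [[4]].
Step i=1: Q has 1 at row 1, column 1; remove that cell from P, ejecting 4. So w(1) = 4. P is now [].

So w = 4 5 1 10 2 9 6 7 8 3.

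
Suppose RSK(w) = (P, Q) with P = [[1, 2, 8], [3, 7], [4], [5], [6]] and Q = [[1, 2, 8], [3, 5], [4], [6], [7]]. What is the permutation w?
Reverse the RSK construction: for i from n down to 1, find the cell of Q containing i, remove the entry at that cell from P, and reverse-bump it up through P; the value ejected from row 1 is w(i).

Step i=8: Q has 8 at row 1, column 3; remove that cell from P, ejecting 8. So w(8) = 8. P is now [[1, 2], [3, 7], [4], [5], [6]].
Step i=7: Q has 7 at row 5, column 1; remove 6 from row 5 of P and reverse-bump: 6 enters row 4 and ejects 5; 5 enters row 3 and ejects 4; 4 enters row 2 and ejects 3; 3 enters row 1 and ejects 2. So w(7) = 2. P is now [[1, 3], [4, 7], [5], [6]].
Step i=6: Q has 6 at row 4, column 1; remove 6 from row 4 of P and reverse-bump: 6 enters row 3 and ejects 5; 5 enters row 2 and ejects 4; 4 enters row 1 and ejects 3. So w(6) = 3. P is now [[1, 4], [5, 7], [6]].
Step i=5: Q has 5 at row 2, column 2; remove 7 from row 2 of P and reverse-bump: 7 enters row 1 and ejects 4. So w(5) = 4. P is now [[1, 7], [5], [6]].
Step i=4: Q has 4 at row 3, column 1; remove 6 from row 3 of P and reverse-bump: 6 enters row 2 and ejects 5; 5 enters row 1 and ejects 1. So w(4) = 1. P is now [[5, 7], [6]].
Step i=3: Q has 3 at row 2, column 1; remove 6 from row 2 of P and reverse-bump: 6 enters row 1 and ejects 5. So w(3) = 5. P is now [[6, 7]].
Step i=2: Q has 2 at row 1, column 2; remove that cell from P, ejecting 7. So w(2) = 7. P is now [[6]].
Step i=1: Q has 1 at row 1, column 1; remove that cell from P, ejecting 6. So w(1) = 6. P is now [].

So w = 6 7 5 1 4 3 2 8.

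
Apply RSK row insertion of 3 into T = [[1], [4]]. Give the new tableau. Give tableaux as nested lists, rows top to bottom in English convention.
[[1, 3], [4]]

3 is larger than every entry of row 1, so it is appended to row 1. The new tableau is [[1, 3], [4]].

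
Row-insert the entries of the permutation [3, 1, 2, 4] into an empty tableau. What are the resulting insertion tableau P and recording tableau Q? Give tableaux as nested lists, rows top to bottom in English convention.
Insert each entry of the permutation into P by Schensted row insertion, recording in Q the position of each new cell.

Insert 3: appended to row 1. P = [[3]].
Insert 1: 1 bumps 3 from row 1; 3 starts row 2. P = [[1], [3]].
Insert 2: appended to row 1. P = [[1, 2], [3]].
Insert 4: appended to row 1. P = [[1, 2, 4], [3]].

So P = [[1, 2, 4], [3]], Q = [[1, 3, 4], [2]].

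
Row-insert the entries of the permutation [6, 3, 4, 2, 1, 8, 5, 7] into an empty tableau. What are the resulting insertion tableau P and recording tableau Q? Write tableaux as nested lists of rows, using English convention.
Insert each entry of the permutation into P by Schensted row insertion, recording in Q the position of each new cell.

Insert 6: appended to row 1. P = [[6]].
Insert 3: 3 bumps 6 from row 1; 6 starts row 2. P = [[3], [6]].
Insert 4: appended to row 1. P = [[3, 4], [6]].
Insert 2: 2 bumps 3 from row 1; 3 bumps 6 from row 2; 6 starts row 3. P = [[2, 4], [3], [6]].
Insert 1: 1 bumps 2 from row 1; 2 bumps 3 from row 2; 3 bumps 6 from row 3; 6 starts row 4. P = [[1, 4], [2], [3], [6]].
Insert 8: appended to row 1. P = [[1, 4, 8], [2], [3], [6]].
Insert 5: 5 bumps 8 from row 1; 8 appends to row 2. P = [[1, 4, 5], [2, 8], [3], [6]].
Insert 7: appended to row 1. P = [[1, 4, 5, 7], [2, 8], [3], [6]].

So P = [[1, 4, 5, 7], [2, 8], [3], [6]], Q = [[1, 3, 6, 8], [2, 7], [4], [5]].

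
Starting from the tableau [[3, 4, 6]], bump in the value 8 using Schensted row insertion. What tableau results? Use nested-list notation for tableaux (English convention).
8 is larger than every entry of row 1, so it is appended to row 1. The new tableau is [[3, 4, 6, 8]].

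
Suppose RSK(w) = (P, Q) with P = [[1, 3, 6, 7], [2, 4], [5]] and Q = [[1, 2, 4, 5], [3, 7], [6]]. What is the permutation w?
Reverse RSK: for i = n, n-1, ..., 1, locate i in Q, remove the corresponding corner cell from P, and reverse-bump its entry up through P; the value ejected from row 1 is w(i).

So w = 2 5 4 6 7 1 3.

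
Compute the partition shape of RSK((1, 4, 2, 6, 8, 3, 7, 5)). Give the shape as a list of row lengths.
Row-insert each entry into an empty tableau.

After inserting 1: P = [[1]].
After inserting 4: P = [[1, 4]].
After inserting 2: P = [[1, 2], [4]].
After inserting 6: P = [[1, 2, 6], [4]].
After inserting 8: P = [[1, 2, 6, 8], [4]].
After inserting 3: P = [[1, 2, 3, 8], [4, 6]].
After inserting 7: P = [[1, 2, 3, 7], [4, 6, 8]].
After inserting 5: P = [[1, 2, 3, 5], [4, 6, 7], [8]].

The final insertion tableau P = [[1, 2, 3, 5], [4, 6, 7], [8]] has shape [4, 3, 1].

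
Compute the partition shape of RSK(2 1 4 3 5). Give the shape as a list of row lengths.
RSK row insertion gives P = [[1, 3, 5], [2, 4]], which has shape [3, 2].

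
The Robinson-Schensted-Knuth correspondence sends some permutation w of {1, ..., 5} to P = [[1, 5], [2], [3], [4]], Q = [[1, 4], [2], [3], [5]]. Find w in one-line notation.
4 3 2 5 1

Reverse the RSK construction: for i from n down to 1, find the cell of Q containing i, remove the entry at that cell from P, and reverse-bump it up through P; the value ejected from row 1 is w(i).

Step i=5: Q has 5 at row 4, column 1; remove 4 from row 4 of P and reverse-bump: 4 enters row 3 and ejects 3; 3 enters row 2 and ejects 2; 2 enters row 1 and ejects 1. So w(5) = 1. P is now [[2, 5], [3], [4]].
Step i=4: Q has 4 at row 1, column 2; remove that cell from P, ejecting 5. So w(4) = 5. P is now [[2], [3], [4]].
Step i=3: Q has 3 at row 3, column 1; remove 4 from row 3 of P and reverse-bump: 4 enters row 2 and ejects 3; 3 enters row 1 and ejects 2. So w(3) = 2. P is now [[3], [4]].
Step i=2: Q has 2 at row 2, column 1; remove 4 from row 2 of P and reverse-bump: 4 enters row 1 and ejects 3. So w(2) = 3. P is now [[4]].
Step i=1: Q has 1 at row 1, column 1; remove that cell from P, ejecting 4. So w(1) = 4. P is now [].

So w = 4 3 2 5 1.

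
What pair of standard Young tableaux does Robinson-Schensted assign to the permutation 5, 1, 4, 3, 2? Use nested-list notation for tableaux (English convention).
P = [[1, 2], [3], [4], [5]], Q = [[1, 3], [2], [4], [5]]

Insert each entry of the permutation into P by Schensted row insertion, recording in Q the position of each new cell.

Insert 5: appended to row 1. P = [[5]].
Insert 1: 1 bumps 5 from row 1; 5 starts row 2. P = [[1], [5]].
Insert 4: appended to row 1. P = [[1, 4], [5]].
Insert 3: 3 bumps 4 from row 1; 4 bumps 5 from row 2; 5 starts row 3. P = [[1, 3], [4], [5]].
Insert 2: 2 bumps 3 from row 1; 3 bumps 4 from row 2; 4 bumps 5 from row 3; 5 starts row 4. P = [[1, 2], [3], [4], [5]].

So P = [[1, 2], [3], [4], [5]], Q = [[1, 3], [2], [4], [5]].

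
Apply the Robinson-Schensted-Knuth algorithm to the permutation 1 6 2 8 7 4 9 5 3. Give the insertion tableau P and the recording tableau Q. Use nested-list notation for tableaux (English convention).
P = [[1, 2, 3, 5], [4, 7, 9], [6], [8]], Q = [[1, 2, 4, 7], [3, 5, 8], [6], [9]]

Insert each entry of the permutation into P by Schensted row insertion, recording in Q the position of each new cell.

Insert 1: appended to row 1. P = [[1]].
Insert 6: appended to row 1. P = [[1, 6]].
Insert 2: 2 bumps 6 from row 1; 6 starts row 2. P = [[1, 2], [6]].
Insert 8: appended to row 1. P = [[1, 2, 8], [6]].
Insert 7: 7 bumps 8 from row 1; 8 appends to row 2. P = [[1, 2, 7], [6, 8]].
Insert 4: 4 bumps 7 from row 1; 7 bumps 8 from row 2; 8 starts row 3. P = [[1, 2, 4], [6, 7], [8]].
Insert 9: appended to row 1. P = [[1, 2, 4, 9], [6, 7], [8]].
Insert 5: 5 bumps 9 from row 1; 9 appends to row 2. P = [[1, 2, 4, 5], [6, 7, 9], [8]].
Insert 3: 3 bumps 4 from row 1; 4 bumps 6 from row 2; 6 bumps 8 from row 3; 8 starts row 4. P = [[1, 2, 3, 5], [4, 7, 9], [6], [8]].

So P = [[1, 2, 3, 5], [4, 7, 9], [6], [8]], Q = [[1, 2, 4, 7], [3, 5, 8], [6], [9]].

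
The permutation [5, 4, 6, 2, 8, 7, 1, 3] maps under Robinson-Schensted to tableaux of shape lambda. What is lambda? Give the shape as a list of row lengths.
[3, 2, 2, 1]

Row-insert each entry into an empty tableau.

After inserting 5: P = [[5]].
After inserting 4: P = [[4], [5]].
After inserting 6: P = [[4, 6], [5]].
After inserting 2: P = [[2, 6], [4], [5]].
After inserting 8: P = [[2, 6, 8], [4], [5]].
After inserting 7: P = [[2, 6, 7], [4, 8], [5]].
After inserting 1: P = [[1, 6, 7], [2, 8], [4], [5]].
After inserting 3: P = [[1, 3, 7], [2, 6], [4, 8], [5]].

The final insertion tableau P = [[1, 3, 7], [2, 6], [4, 8], [5]] has shape [3, 2, 2, 1].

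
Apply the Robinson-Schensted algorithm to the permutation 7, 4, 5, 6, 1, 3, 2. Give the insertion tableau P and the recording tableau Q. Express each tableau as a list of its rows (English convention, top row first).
P = [[1, 2, 6], [3, 5], [4], [7]], Q = [[1, 3, 4], [2, 6], [5], [7]]

Insert each entry of the permutation into P by Schensted row insertion, recording in Q the position of each new cell.

After inserting 7: P = [[7]].
After inserting 4: P = [[4], [7]].
After inserting 5: P = [[4, 5], [7]].
After inserting 6: P = [[4, 5, 6], [7]].
After inserting 1: P = [[1, 5, 6], [4], [7]].
After inserting 3: P = [[1, 3, 6], [4, 5], [7]].
After inserting 2: P = [[1, 2, 6], [3, 5], [4], [7]].

So P = [[1, 2, 6], [3, 5], [4], [7]], Q = [[1, 3, 4], [2, 6], [5], [7]].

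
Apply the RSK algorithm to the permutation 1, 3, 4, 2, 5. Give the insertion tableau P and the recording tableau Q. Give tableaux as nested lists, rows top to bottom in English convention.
Insert each entry of the permutation into P by Schensted row insertion, recording in Q the position of each new cell.

Insert 1: appended to row 1. P = [[1]], Q = [[1]].
Insert 3: appended to row 1. P = [[1, 3]], Q = [[1, 2]].
Insert 4: appended to row 1. P = [[1, 3, 4]], Q = [[1, 2, 3]].
Insert 2: 2 bumps 3 from row 1; 3 starts row 2. P = [[1, 2, 4], [3]], Q = [[1, 2, 3], [4]].
Insert 5: appended to row 1. P = [[1, 2, 4, 5], [3]], Q = [[1, 2, 3, 5], [4]].

So P = [[1, 2, 4, 5], [3]], Q = [[1, 2, 3, 5], [4]].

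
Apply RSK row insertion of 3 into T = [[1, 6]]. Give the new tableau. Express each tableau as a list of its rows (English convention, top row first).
In row 1, 3 replaces 6 (the leftmost entry greater than 3); 6 is bumped to row 2. 6 starts a new row 2. The new tableau is [[1, 3], [6]].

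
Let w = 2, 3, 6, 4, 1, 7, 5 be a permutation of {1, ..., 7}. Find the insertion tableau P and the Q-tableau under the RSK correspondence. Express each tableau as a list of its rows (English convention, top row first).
P = [[1, 3, 4, 5], [2, 7], [6]], Q = [[1, 2, 3, 6], [4, 7], [5]]

Insert each entry of the permutation into P by Schensted row insertion, recording in Q the position of each new cell.

After inserting 2: P = [[2]].
After inserting 3: P = [[2, 3]].
After inserting 6: P = [[2, 3, 6]].
After inserting 4: P = [[2, 3, 4], [6]].
After inserting 1: P = [[1, 3, 4], [2], [6]].
After inserting 7: P = [[1, 3, 4, 7], [2], [6]].
After inserting 5: P = [[1, 3, 4, 5], [2, 7], [6]].

So P = [[1, 3, 4, 5], [2, 7], [6]], Q = [[1, 2, 3, 6], [4, 7], [5]].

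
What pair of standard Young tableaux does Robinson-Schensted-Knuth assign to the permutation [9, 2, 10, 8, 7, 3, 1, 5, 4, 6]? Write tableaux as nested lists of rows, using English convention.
P = [[1, 3, 4, 6], [2, 5], [7, 10], [8], [9]], Q = [[1, 3, 8, 10], [2, 4], [5, 9], [6], [7]]

Insert each entry of the permutation into P by Schensted row insertion, recording in Q the position of each new cell.

Insert 9: appended to row 1. P = [[9]].
Insert 2: 2 bumps 9 from row 1; 9 starts row 2. P = [[2], [9]].
Insert 10: appended to row 1. P = [[2, 10], [9]].
Insert 8: 8 bumps 10 from row 1; 10 appends to row 2. P = [[2, 8], [9, 10]].
Insert 7: 7 bumps 8 from row 1; 8 bumps 9 from row 2; 9 starts row 3. P = [[2, 7], [8, 10], [9]].
Insert 3: 3 bumps 7 from row 1; 7 bumps 8 from row 2; 8 bumps 9 from row 3; 9 starts row 4. P = [[2, 3], [7, 10], [8], [9]].
Insert 1: 1 bumps 2 from row 1; 2 bumps 7 from row 2; 7 bumps 8 from row 3; 8 bumps 9 from row 4; 9 starts row 5. P = [[1, 3], [2, 10], [7], [8], [9]].
Insert 5: appended to row 1. P = [[1, 3, 5], [2, 10], [7], [8], [9]].
Insert 4: 4 bumps 5 from row 1; 5 bumps 10 from row 2; 10 appends to row 3. P = [[1, 3, 4], [2, 5], [7, 10], [8], [9]].
Insert 6: appended to row 1. P = [[1, 3, 4, 6], [2, 5], [7, 10], [8], [9]].

So P = [[1, 3, 4, 6], [2, 5], [7, 10], [8], [9]], Q = [[1, 3, 8, 10], [2, 4], [5, 9], [6], [7]].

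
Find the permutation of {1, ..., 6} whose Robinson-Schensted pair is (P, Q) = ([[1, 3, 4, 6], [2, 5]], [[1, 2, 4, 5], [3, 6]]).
Reverse the RSK construction: for i from n down to 1, find the cell of Q containing i, remove the entry at that cell from P, and reverse-bump it up through P; the value ejected from row 1 is w(i).

Step i=6: Q has 6 at row 2, column 2; remove 5 from row 2 of P and reverse-bump: 5 enters row 1 and ejects 4. So w(6) = 4. P is now [[1, 3, 5, 6], [2]].
Step i=5: Q has 5 at row 1, column 4; remove that cell from P, ejecting 6. So w(5) = 6. P is now [[1, 3, 5], [2]].
Step i=4: Q has 4 at row 1, column 3; remove that cell from P, ejecting 5. So w(4) = 5. P is now [[1, 3], [2]].
Step i=3: Q has 3 at row 2, column 1; remove 2 from row 2 of P and reverse-bump: 2 enters row 1 and ejects 1. So w(3) = 1. P is now [[2, 3]].
Step i=2: Q has 2 at row 1, column 2; remove that cell from P, ejecting 3. So w(2) = 3. P is now [[2]].
Step i=1: Q has 1 at row 1, column 1; remove that cell from P, ejecting 2. So w(1) = 2. P is now [].

So w = 2 3 1 5 6 4.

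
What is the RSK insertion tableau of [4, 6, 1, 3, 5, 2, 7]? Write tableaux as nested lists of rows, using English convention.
P = [[1, 2, 5, 7], [3, 6], [4]]

Insert 4: appended to row 1. P = [[4]].
Insert 6: appended to row 1. P = [[4, 6]].
Insert 1: 1 bumps 4 from row 1; 4 starts row 2. P = [[1, 6], [4]].
Insert 3: 3 bumps 6 from row 1; 6 appends to row 2. P = [[1, 3], [4, 6]].
Insert 5: appended to row 1. P = [[1, 3, 5], [4, 6]].
Insert 2: 2 bumps 3 from row 1; 3 bumps 4 from row 2; 4 starts row 3. P = [[1, 2, 5], [3, 6], [4]].
Insert 7: appended to row 1. P = [[1, 2, 5, 7], [3, 6], [4]].

So P = [[1, 2, 5, 7], [3, 6], [4]].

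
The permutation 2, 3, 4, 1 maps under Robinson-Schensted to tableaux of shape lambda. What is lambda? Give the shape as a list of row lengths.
Row-insert each entry into an empty tableau.

After inserting 2: P = [[2]].
After inserting 3: P = [[2, 3]].
After inserting 4: P = [[2, 3, 4]].
After inserting 1: P = [[1, 3, 4], [2]].

The final insertion tableau P = [[1, 3, 4], [2]] has shape [3, 1].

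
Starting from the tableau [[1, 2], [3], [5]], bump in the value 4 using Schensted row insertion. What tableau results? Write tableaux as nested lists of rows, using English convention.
4 is larger than every entry of row 1, so it is appended to row 1. The new tableau is [[1, 2, 4], [3], [5]].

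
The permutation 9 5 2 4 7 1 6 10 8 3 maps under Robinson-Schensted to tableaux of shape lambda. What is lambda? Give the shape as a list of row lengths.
[4, 3, 2, 1]

Row-insert each entry into an empty tableau.

After inserting 9: P = [[9]].
After inserting 5: P = [[5], [9]].
After inserting 2: P = [[2], [5], [9]].
After inserting 4: P = [[2, 4], [5], [9]].
After inserting 7: P = [[2, 4, 7], [5], [9]].
After inserting 1: P = [[1, 4, 7], [2], [5], [9]].
After inserting 6: P = [[1, 4, 6], [2, 7], [5], [9]].
After inserting 10: P = [[1, 4, 6, 10], [2, 7], [5], [9]].
After inserting 8: P = [[1, 4, 6, 8], [2, 7, 10], [5], [9]].
After inserting 3: P = [[1, 3, 6, 8], [2, 4, 10], [5, 7], [9]].

The final insertion tableau P = [[1, 3, 6, 8], [2, 4, 10], [5, 7], [9]] has shape [4, 3, 2, 1].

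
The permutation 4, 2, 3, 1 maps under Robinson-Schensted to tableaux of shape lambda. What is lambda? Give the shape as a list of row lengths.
[2, 1, 1]

Row-insert each entry into an empty tableau.

After inserting 4: P = [[4]].
After inserting 2: P = [[2], [4]].
After inserting 3: P = [[2, 3], [4]].
After inserting 1: P = [[1, 3], [2], [4]].

The final insertion tableau P = [[1, 3], [2], [4]] has shape [2, 1, 1].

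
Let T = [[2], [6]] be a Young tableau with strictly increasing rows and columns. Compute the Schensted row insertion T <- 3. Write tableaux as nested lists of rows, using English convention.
3 is larger than every entry of row 1, so it is appended to row 1. The new tableau is [[2, 3], [6]].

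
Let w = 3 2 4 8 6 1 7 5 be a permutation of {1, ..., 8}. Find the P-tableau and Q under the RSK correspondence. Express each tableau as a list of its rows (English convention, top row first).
P = [[1, 4, 5, 7], [2, 6], [3, 8]], Q = [[1, 3, 4, 7], [2, 5], [6, 8]]

Insert each entry of the permutation into P by Schensted row insertion, recording in Q the position of each new cell.

Insert 3: appended to row 1. P = [[3]], Q = [[1]].
Insert 2: 2 bumps 3 from row 1; 3 starts row 2. P = [[2], [3]], Q = [[1], [2]].
Insert 4: appended to row 1. P = [[2, 4], [3]], Q = [[1, 3], [2]].
Insert 8: appended to row 1. P = [[2, 4, 8], [3]], Q = [[1, 3, 4], [2]].
Insert 6: 6 bumps 8 from row 1; 8 appends to row 2. P = [[2, 4, 6], [3, 8]], Q = [[1, 3, 4], [2, 5]].
Insert 1: 1 bumps 2 from row 1; 2 bumps 3 from row 2; 3 starts row 3. P = [[1, 4, 6], [2, 8], [3]], Q = [[1, 3, 4], [2, 5], [6]].
Insert 7: appended to row 1. P = [[1, 4, 6, 7], [2, 8], [3]], Q = [[1, 3, 4, 7], [2, 5], [6]].
Insert 5: 5 bumps 6 from row 1; 6 bumps 8 from row 2; 8 appends to row 3. P = [[1, 4, 5, 7], [2, 6], [3, 8]], Q = [[1, 3, 4, 7], [2, 5], [6, 8]].

So P = [[1, 4, 5, 7], [2, 6], [3, 8]], Q = [[1, 3, 4, 7], [2, 5], [6, 8]].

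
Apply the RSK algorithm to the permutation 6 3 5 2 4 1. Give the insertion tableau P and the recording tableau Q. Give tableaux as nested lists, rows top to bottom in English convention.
P = [[1, 4], [2, 5], [3], [6]], Q = [[1, 3], [2, 5], [4], [6]]

Insert each entry of the permutation into P by Schensted row insertion, recording in Q the position of each new cell.

Insert 6: appended to row 1. P = [[6]].
Insert 3: 3 bumps 6 from row 1; 6 starts row 2. P = [[3], [6]].
Insert 5: appended to row 1. P = [[3, 5], [6]].
Insert 2: 2 bumps 3 from row 1; 3 bumps 6 from row 2; 6 starts row 3. P = [[2, 5], [3], [6]].
Insert 4: 4 bumps 5 from row 1; 5 appends to row 2. P = [[2, 4], [3, 5], [6]].
Insert 1: 1 bumps 2 from row 1; 2 bumps 3 from row 2; 3 bumps 6 from row 3; 6 starts row 4. P = [[1, 4], [2, 5], [3], [6]].

So P = [[1, 4], [2, 5], [3], [6]], Q = [[1, 3], [2, 5], [4], [6]].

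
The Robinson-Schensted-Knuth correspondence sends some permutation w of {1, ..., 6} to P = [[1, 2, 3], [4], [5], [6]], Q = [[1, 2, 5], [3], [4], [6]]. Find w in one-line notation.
Reverse the RSK construction: for i from n down to 1, find the cell of Q containing i, remove the entry at that cell from P, and reverse-bump it up through P; the value ejected from row 1 is w(i).

Step i=6: Q has 6 at row 4, column 1; remove 6 from row 4 of P and reverse-bump: 6 enters row 3 and ejects 5; 5 enters row 2 and ejects 4; 4 enters row 1 and ejects 3. So w(6) = 3. P is now [[1, 2, 4], [5], [6]].
Step i=5: Q has 5 at row 1, column 3; remove that cell from P, ejecting 4. So w(5) = 4. P is now [[1, 2], [5], [6]].
Step i=4: Q has 4 at row 3, column 1; remove 6 from row 3 of P and reverse-bump: 6 enters row 2 and ejects 5; 5 enters row 1 and ejects 2. So w(4) = 2. P is now [[1, 5], [6]].
Step i=3: Q has 3 at row 2, column 1; remove 6 from row 2 of P and reverse-bump: 6 enters row 1 and ejects 5. So w(3) = 5. P is now [[1, 6]].
Step i=2: Q has 2 at row 1, column 2; remove that cell from P, ejecting 6. So w(2) = 6. P is now [[1]].
Step i=1: Q has 1 at row 1, column 1; remove that cell from P, ejecting 1. So w(1) = 1. P is now [].

So w = 1 6 5 2 4 3.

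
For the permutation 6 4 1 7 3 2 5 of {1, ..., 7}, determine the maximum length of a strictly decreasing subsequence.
4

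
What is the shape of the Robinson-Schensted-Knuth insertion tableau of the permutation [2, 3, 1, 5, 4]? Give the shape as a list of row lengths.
[3, 2]

Row-insert each entry into an empty tableau.

After inserting 2: P = [[2]].
After inserting 3: P = [[2, 3]].
After inserting 1: P = [[1, 3], [2]].
After inserting 5: P = [[1, 3, 5], [2]].
After inserting 4: P = [[1, 3, 4], [2, 5]].

The final insertion tableau P = [[1, 3, 4], [2, 5]] has shape [3, 2].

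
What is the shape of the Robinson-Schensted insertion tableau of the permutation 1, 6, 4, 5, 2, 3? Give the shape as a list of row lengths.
Row-insert each entry into an empty tableau.

After inserting 1: P = [[1]].
After inserting 6: P = [[1, 6]].
After inserting 4: P = [[1, 4], [6]].
After inserting 5: P = [[1, 4, 5], [6]].
After inserting 2: P = [[1, 2, 5], [4], [6]].
After inserting 3: P = [[1, 2, 3], [4, 5], [6]].

The final insertion tableau P = [[1, 2, 3], [4, 5], [6]] has shape [3, 2, 1].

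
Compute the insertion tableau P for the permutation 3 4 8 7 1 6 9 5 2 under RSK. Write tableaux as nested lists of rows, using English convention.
Insert 3: appended to row 1. P = [[3]].
Insert 4: appended to row 1. P = [[3, 4]].
Insert 8: appended to row 1. P = [[3, 4, 8]].
Insert 7: 7 bumps 8 from row 1; 8 starts row 2. P = [[3, 4, 7], [8]].
Insert 1: 1 bumps 3 from row 1; 3 bumps 8 from row 2; 8 starts row 3. P = [[1, 4, 7], [3], [8]].
Insert 6: 6 bumps 7 from row 1; 7 appends to row 2. P = [[1, 4, 6], [3, 7], [8]].
Insert 9: appended to row 1. P = [[1, 4, 6, 9], [3, 7], [8]].
Insert 5: 5 bumps 6 from row 1; 6 bumps 7 from row 2; 7 bumps 8 from row 3; 8 starts row 4. P = [[1, 4, 5, 9], [3, 6], [7], [8]].
Insert 2: 2 bumps 4 from row 1; 4 bumps 6 from row 2; 6 bumps 7 from row 3; 7 bumps 8 from row 4; 8 starts row 5. P = [[1, 2, 5, 9], [3, 4], [6], [7], [8]].

So P = [[1, 2, 5, 9], [3, 4], [6], [7], [8]].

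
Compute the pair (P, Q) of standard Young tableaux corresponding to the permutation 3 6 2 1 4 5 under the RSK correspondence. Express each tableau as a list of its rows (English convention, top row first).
P = [[1, 4, 5], [2, 6], [3]], Q = [[1, 2, 6], [3, 5], [4]]

Insert each entry of the permutation into P by Schensted row insertion, recording in Q the position of each new cell.

Insert 3: appended to row 1. P = [[3]].
Insert 6: appended to row 1. P = [[3, 6]].
Insert 2: 2 bumps 3 from row 1; 3 starts row 2. P = [[2, 6], [3]].
Insert 1: 1 bumps 2 from row 1; 2 bumps 3 from row 2; 3 starts row 3. P = [[1, 6], [2], [3]].
Insert 4: 4 bumps 6 from row 1; 6 appends to row 2. P = [[1, 4], [2, 6], [3]].
Insert 5: appended to row 1. P = [[1, 4, 5], [2, 6], [3]].

So P = [[1, 4, 5], [2, 6], [3]], Q = [[1, 2, 6], [3, 5], [4]].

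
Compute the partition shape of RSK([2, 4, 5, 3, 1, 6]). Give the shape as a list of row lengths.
RSK row insertion gives P = [[1, 3, 5, 6], [2], [4]], which has shape [4, 1, 1].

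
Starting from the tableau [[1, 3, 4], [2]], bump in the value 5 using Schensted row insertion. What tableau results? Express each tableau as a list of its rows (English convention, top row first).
[[1, 3, 4, 5], [2]]

5 is larger than every entry of row 1, so it is appended to row 1. The new tableau is [[1, 3, 4, 5], [2]].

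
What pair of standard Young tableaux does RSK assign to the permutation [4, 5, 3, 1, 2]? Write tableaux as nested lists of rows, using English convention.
Insert each entry of the permutation into P by Schensted row insertion, recording in Q the position of each new cell.

Insert 4: appended to row 1. P = [[4]].
Insert 5: appended to row 1. P = [[4, 5]].
Insert 3: 3 bumps 4 from row 1; 4 starts row 2. P = [[3, 5], [4]].
Insert 1: 1 bumps 3 from row 1; 3 bumps 4 from row 2; 4 starts row 3. P = [[1, 5], [3], [4]].
Insert 2: 2 bumps 5 from row 1; 5 appends to row 2. P = [[1, 2], [3, 5], [4]].

So P = [[1, 2], [3, 5], [4]], Q = [[1, 2], [3, 5], [4]].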